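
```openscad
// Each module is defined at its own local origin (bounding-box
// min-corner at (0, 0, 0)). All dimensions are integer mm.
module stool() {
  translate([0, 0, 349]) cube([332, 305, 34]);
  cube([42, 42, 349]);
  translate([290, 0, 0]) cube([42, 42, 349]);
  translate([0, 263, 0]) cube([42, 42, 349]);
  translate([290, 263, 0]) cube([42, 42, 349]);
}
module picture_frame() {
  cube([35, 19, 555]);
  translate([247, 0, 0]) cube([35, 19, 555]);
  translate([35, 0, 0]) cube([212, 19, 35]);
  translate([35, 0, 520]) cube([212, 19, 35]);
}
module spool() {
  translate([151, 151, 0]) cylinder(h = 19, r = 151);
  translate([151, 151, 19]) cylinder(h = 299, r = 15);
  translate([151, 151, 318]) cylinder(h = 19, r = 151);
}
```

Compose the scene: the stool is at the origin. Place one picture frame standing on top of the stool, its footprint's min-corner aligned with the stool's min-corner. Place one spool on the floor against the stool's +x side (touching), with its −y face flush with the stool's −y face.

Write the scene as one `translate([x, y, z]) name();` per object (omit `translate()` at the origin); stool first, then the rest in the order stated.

stool();
translate([0, 0, 383]) picture_frame();
translate([332, 0, 0]) spool();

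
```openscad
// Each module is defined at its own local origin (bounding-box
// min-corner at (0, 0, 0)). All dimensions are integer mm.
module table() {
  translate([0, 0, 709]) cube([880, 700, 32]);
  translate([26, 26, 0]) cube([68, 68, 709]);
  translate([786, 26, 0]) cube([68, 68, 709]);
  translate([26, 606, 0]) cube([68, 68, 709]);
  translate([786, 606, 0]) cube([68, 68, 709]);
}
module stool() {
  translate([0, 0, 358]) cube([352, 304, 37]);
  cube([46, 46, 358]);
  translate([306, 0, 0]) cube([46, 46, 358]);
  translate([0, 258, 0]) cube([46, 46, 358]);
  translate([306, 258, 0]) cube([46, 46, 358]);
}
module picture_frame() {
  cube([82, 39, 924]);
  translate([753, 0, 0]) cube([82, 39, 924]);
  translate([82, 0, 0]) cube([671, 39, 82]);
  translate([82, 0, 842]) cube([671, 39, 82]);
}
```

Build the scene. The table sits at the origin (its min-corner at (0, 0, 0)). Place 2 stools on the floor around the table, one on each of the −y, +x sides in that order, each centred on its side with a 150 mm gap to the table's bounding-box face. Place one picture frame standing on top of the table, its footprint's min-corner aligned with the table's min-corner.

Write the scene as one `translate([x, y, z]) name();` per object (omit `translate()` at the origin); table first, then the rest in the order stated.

table();
translate([264, -454, 0]) stool();
translate([1030, 198, 0]) stool();
translate([0, 0, 741]) picture_frame();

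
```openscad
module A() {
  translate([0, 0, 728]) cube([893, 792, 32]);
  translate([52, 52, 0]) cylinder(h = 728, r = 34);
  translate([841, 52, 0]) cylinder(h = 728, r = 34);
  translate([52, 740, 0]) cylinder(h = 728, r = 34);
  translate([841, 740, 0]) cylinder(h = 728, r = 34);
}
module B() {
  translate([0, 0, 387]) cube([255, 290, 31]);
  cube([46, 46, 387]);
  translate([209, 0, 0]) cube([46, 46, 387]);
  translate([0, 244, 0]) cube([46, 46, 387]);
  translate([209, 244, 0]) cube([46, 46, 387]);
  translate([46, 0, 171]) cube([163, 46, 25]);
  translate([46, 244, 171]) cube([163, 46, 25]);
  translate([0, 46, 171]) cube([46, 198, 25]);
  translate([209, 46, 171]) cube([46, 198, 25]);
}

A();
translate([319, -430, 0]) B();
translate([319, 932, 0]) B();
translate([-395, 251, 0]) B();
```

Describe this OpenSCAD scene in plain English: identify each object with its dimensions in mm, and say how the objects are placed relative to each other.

A is a table with a 893×792 mm rectangular top, 32 mm thick, top surface at z = 760 mm, supported by four round legs of 68 mm diameter, each leg's bounding box inset 18 mm from the nearest pair of top edges, running from the floor.

B is a simple wooden stool: a rectangular seat 255 mm (x) by 290 mm (y), 31 mm thick, top face at z = 418 mm, on four square legs, each 46×46 mm in cross-section. The legs rest on z = 0, each flush with a corner of the seat. Four stretchers, 46 mm wide and 25 mm tall, connect adjacent legs with their undersides at z = 171 mm, each running between the inner faces of the legs it joins and aligned with the legs' outer faces on the other axis.

Three stools sit around the table at the −y, +y, −x sides.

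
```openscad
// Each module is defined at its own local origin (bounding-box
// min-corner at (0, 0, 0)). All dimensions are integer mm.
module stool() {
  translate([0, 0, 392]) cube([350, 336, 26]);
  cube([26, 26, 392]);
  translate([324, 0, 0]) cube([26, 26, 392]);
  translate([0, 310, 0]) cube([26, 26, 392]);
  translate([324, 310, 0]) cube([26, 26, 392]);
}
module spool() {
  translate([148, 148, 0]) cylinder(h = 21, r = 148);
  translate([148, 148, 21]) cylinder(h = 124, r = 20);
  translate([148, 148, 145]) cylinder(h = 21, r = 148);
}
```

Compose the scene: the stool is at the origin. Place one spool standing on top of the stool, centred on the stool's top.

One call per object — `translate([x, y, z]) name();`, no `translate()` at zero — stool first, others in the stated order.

stool();
translate([27, 20, 418]) spool();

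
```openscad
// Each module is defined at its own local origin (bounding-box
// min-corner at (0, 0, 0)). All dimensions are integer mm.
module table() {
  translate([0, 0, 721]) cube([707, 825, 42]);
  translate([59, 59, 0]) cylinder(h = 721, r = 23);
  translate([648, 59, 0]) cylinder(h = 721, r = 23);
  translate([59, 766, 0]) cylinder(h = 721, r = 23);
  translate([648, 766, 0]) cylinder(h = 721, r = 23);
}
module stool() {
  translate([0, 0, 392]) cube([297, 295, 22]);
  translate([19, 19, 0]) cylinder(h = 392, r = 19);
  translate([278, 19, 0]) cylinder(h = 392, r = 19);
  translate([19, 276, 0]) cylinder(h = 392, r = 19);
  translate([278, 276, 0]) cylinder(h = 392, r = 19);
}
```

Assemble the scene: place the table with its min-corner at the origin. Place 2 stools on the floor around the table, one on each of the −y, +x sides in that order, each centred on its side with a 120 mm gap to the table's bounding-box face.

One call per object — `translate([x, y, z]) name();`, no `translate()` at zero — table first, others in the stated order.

table();
translate([205, -415, 0]) stool();
translate([827, 265, 0]) stool();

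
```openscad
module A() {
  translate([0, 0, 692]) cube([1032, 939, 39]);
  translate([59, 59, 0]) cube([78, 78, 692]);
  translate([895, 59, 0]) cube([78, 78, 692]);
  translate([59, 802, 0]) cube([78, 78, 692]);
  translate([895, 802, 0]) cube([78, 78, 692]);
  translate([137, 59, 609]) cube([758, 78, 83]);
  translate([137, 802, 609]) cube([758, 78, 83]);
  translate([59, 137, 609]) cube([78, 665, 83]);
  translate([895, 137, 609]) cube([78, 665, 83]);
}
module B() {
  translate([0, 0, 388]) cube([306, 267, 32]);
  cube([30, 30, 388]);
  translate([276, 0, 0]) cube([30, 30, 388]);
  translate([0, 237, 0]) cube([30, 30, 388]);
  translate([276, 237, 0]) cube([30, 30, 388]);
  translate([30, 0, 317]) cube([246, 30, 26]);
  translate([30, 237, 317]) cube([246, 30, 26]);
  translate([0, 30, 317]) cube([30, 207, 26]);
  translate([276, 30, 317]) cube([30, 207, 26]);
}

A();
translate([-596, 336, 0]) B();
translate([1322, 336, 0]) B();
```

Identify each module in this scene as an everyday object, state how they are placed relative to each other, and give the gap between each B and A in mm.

A is a table. B is a stool. Two stools sit around the table at the −x, +x sides. The gap between each stool and the table is 290 mm.

Each stool's nearest face is 290 mm from the table's bounding box.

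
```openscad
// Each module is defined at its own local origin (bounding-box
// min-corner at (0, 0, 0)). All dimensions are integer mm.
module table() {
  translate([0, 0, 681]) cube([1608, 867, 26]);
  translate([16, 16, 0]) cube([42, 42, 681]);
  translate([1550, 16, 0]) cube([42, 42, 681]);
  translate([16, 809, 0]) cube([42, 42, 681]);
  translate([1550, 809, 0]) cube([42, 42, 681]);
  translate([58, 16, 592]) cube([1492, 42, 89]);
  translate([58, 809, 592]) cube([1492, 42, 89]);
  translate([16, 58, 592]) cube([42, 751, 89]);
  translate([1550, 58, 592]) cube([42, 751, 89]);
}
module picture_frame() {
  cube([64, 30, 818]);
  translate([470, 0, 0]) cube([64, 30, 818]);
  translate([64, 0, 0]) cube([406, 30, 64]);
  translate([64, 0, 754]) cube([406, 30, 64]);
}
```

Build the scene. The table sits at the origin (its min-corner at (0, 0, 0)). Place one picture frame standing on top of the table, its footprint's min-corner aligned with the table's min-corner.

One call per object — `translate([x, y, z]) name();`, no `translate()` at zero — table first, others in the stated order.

table();
translate([0, 0, 707]) picture_frame();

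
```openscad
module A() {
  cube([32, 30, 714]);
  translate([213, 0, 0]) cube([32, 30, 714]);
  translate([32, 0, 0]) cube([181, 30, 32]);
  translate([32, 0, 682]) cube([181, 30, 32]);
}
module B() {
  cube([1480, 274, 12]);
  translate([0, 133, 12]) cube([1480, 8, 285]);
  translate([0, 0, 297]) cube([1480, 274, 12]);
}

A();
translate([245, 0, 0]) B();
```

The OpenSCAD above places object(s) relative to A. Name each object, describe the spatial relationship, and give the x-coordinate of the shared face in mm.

The picture frame's +x face and the I-beam's −x face are both at x = 245 mm.

A is a picture frame. B is an I-beam. The I-beam is against the picture frame's +x side, with their −y faces flush. The x-coordinate of the shared face is 245 mm.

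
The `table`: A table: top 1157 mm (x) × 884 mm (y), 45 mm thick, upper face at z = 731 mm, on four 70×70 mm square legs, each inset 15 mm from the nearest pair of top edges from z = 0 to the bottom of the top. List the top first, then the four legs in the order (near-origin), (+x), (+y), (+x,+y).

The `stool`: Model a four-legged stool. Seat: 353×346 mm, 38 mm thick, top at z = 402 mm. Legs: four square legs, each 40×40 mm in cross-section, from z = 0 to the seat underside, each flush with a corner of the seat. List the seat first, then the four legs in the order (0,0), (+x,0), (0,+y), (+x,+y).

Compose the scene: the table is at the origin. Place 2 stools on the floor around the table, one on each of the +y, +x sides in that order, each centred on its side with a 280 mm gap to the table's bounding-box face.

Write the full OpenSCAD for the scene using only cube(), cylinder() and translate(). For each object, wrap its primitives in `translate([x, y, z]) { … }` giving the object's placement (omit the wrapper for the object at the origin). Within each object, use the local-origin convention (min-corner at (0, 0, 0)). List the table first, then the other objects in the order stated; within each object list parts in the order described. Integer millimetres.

translate([0, 0, 686]) cube([1157, 884, 45]);
translate([15, 15, 0]) cube([70, 70, 686]);
translate([1072, 15, 0]) cube([70, 70, 686]);
translate([15, 799, 0]) cube([70, 70, 686]);
translate([1072, 799, 0]) cube([70, 70, 686]);
translate([402, 1164, 0]) {
  translate([0, 0, 364]) cube([353, 346, 38]);
  cube([40, 40, 364]);
  translate([313, 0, 0]) cube([40, 40, 364]);
  translate([0, 306, 0]) cube([40, 40, 364]);
  translate([313, 306, 0]) cube([40, 40, 364]);
}
translate([1437, 269, 0]) {
  translate([0, 0, 364]) cube([353, 346, 38]);
  cube([40, 40, 364]);
  translate([313, 0, 0]) cube([40, 40, 364]);
  translate([0, 306, 0]) cube([40, 40, 364]);
  translate([313, 306, 0]) cube([40, 40, 364]);
}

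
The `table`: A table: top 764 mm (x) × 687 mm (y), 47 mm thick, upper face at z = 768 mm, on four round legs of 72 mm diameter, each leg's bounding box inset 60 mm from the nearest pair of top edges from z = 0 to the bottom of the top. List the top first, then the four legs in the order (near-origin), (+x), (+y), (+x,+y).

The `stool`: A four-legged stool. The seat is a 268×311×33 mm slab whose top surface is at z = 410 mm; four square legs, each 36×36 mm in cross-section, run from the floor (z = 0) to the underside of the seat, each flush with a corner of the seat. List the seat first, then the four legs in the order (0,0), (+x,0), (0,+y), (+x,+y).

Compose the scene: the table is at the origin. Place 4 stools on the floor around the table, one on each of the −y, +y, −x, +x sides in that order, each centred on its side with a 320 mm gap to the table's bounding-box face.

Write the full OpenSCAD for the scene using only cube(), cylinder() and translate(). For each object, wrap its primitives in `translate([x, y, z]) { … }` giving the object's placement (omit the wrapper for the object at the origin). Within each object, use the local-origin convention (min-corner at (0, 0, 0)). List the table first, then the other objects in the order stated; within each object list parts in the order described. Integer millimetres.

translate([0, 0, 721]) cube([764, 687, 47]);
translate([96, 96, 0]) cylinder(h = 721, r = 36);
translate([668, 96, 0]) cylinder(h = 721, r = 36);
translate([96, 591, 0]) cylinder(h = 721, r = 36);
translate([668, 591, 0]) cylinder(h = 721, r = 36);
translate([248, -631, 0]) {
  translate([0, 0, 377]) cube([268, 311, 33]);
  cube([36, 36, 377]);
  translate([232, 0, 0]) cube([36, 36, 377]);
  translate([0, 275, 0]) cube([36, 36, 377]);
  translate([232, 275, 0]) cube([36, 36, 377]);
}
translate([248, 1007, 0]) {
  translate([0, 0, 377]) cube([268, 311, 33]);
  cube([36, 36, 377]);
  translate([232, 0, 0]) cube([36, 36, 377]);
  translate([0, 275, 0]) cube([36, 36, 377]);
  translate([232, 275, 0]) cube([36, 36, 377]);
}
translate([-588, 188, 0]) {
  translate([0, 0, 377]) cube([268, 311, 33]);
  cube([36, 36, 377]);
  translate([232, 0, 0]) cube([36, 36, 377]);
  translate([0, 275, 0]) cube([36, 36, 377]);
  translate([232, 275, 0]) cube([36, 36, 377]);
}
translate([1084, 188, 0]) {
  translate([0, 0, 377]) cube([268, 311, 33]);
  cube([36, 36, 377]);
  translate([232, 0, 0]) cube([36, 36, 377]);
  translate([0, 275, 0]) cube([36, 36, 377]);
  translate([232, 275, 0]) cube([36, 36, 377]);
}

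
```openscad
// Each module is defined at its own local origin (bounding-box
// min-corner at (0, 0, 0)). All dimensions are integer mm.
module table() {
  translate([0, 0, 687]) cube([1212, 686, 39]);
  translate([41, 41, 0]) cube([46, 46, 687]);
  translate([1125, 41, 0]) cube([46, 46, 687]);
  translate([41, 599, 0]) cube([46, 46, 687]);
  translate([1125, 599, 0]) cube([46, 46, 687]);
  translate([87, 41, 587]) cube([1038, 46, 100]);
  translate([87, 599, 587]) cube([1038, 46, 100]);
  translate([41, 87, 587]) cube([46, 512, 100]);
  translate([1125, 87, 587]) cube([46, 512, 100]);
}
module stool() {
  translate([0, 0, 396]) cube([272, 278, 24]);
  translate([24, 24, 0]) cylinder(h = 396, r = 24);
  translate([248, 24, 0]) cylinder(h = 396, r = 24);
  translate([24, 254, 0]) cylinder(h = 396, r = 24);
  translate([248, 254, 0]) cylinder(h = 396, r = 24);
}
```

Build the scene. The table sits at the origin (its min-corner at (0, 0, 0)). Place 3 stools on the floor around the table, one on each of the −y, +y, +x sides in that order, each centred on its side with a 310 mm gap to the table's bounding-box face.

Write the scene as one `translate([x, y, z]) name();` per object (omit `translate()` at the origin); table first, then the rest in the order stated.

table();
translate([470, -588, 0]) stool();
translate([470, 996, 0]) stool();
translate([1522, 204, 0]) stool();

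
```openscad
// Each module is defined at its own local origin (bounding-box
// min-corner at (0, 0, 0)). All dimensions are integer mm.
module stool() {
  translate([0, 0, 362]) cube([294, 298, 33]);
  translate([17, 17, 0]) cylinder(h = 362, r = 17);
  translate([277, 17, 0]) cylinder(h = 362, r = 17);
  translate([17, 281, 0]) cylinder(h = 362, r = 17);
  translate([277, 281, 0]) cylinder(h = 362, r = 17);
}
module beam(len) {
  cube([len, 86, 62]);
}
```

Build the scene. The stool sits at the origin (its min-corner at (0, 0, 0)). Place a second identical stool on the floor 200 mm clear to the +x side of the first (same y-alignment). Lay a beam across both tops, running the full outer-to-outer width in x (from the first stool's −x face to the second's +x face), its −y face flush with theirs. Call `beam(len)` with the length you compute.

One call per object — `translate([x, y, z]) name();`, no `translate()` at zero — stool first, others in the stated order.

stool();
translate([494, 0, 0]) stool();
translate([0, 0, 395]) beam(788);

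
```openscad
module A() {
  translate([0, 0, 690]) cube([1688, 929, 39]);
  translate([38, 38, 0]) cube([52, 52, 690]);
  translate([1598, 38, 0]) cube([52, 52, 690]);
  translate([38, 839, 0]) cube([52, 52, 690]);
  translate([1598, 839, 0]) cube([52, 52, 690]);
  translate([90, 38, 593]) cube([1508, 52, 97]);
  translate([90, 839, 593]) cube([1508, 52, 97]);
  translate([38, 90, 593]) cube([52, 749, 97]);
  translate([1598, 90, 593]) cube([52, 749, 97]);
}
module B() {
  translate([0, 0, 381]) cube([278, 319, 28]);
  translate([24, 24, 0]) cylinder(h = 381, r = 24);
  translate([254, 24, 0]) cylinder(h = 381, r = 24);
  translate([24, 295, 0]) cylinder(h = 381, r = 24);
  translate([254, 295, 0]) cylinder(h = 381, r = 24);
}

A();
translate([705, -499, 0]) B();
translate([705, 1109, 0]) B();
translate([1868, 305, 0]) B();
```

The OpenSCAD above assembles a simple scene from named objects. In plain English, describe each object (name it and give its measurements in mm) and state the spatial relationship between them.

A is a table: top 1688 mm (x) × 929 mm (y), 39 mm thick, upper face at z = 729 mm, on four 52×52 mm square legs, each inset 38 mm from the nearest pair of top edges, running from z = 0 to the bottom of the top. Four apron rails, 52 mm thick and 97 mm tall, run between adjacent legs with their top edges flush with the underside of the top and their outer faces flush with the legs' outer faces.

B is a four-legged stool. The seat is a 278×319×28 mm slab whose top surface is at z = 409 mm; four round legs, each 48 mm in diameter, run from the floor (z = 0) to the underside of the seat, each leg's axis is inset half a diameter from the nearest pair of seat edges (so the leg's bounding box is flush with the corner).

Three stools sit around the table at the −y, +y, +x sides.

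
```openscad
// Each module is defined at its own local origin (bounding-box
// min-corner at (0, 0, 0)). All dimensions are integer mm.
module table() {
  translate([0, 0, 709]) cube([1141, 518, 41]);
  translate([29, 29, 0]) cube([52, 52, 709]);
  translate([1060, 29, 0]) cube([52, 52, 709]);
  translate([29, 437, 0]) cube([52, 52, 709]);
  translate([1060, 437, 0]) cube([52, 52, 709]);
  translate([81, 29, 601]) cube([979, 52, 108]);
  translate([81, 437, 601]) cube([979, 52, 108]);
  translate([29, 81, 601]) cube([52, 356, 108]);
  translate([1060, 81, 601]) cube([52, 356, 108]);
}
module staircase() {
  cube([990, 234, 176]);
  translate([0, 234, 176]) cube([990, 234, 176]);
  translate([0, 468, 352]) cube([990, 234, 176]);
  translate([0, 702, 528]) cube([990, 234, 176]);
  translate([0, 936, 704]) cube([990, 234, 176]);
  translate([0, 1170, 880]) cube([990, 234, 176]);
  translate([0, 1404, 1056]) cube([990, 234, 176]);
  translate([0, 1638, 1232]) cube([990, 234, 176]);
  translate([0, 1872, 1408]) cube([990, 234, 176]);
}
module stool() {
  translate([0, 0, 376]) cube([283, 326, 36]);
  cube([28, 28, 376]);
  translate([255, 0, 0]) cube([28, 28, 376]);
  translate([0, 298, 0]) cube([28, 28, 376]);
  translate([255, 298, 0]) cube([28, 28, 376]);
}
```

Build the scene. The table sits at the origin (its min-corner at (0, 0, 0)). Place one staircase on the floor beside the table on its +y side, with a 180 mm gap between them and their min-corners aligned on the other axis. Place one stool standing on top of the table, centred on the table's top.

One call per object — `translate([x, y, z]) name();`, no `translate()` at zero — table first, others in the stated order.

table();
translate([0, 698, 0]) staircase();
translate([429, 96, 750]) stool();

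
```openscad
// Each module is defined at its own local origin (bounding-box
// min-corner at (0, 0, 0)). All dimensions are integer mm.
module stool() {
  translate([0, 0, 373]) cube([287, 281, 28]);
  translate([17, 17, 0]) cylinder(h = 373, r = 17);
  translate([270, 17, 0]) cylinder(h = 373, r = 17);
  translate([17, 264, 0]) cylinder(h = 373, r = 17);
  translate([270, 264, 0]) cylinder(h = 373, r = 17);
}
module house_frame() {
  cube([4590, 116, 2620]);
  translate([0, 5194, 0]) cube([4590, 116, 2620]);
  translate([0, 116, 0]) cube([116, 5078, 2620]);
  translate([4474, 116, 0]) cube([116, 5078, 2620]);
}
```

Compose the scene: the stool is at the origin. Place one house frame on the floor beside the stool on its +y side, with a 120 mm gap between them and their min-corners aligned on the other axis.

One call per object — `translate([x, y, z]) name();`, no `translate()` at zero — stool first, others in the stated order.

stool();
translate([0, 401, 0]) house_frame();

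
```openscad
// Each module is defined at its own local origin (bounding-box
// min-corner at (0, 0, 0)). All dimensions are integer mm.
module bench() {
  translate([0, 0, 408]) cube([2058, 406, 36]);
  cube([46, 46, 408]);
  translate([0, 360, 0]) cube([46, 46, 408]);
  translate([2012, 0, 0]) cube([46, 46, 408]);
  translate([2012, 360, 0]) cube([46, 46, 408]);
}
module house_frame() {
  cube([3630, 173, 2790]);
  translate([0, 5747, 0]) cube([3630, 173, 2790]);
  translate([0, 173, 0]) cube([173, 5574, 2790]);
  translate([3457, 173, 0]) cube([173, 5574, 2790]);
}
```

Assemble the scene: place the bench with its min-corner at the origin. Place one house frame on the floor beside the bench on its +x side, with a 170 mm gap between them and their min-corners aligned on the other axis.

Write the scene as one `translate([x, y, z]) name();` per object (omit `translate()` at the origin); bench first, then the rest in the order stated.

bench();
translate([2228, 0, 0]) house_frame();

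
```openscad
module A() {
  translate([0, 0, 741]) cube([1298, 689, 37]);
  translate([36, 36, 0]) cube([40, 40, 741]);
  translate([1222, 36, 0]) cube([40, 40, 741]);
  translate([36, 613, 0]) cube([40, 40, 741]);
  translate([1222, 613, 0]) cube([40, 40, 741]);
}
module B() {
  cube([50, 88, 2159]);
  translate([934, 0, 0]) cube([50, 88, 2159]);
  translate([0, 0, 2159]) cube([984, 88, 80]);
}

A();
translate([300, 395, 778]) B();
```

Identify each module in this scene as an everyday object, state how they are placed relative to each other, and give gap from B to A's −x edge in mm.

The door frame's min-x is at 300; the table's min-x is 0; gap = 300 mm.

A is a table. B is a door frame. The door frame is on top of the table. The gap from the door frame to the table's −x edge is 300 mm.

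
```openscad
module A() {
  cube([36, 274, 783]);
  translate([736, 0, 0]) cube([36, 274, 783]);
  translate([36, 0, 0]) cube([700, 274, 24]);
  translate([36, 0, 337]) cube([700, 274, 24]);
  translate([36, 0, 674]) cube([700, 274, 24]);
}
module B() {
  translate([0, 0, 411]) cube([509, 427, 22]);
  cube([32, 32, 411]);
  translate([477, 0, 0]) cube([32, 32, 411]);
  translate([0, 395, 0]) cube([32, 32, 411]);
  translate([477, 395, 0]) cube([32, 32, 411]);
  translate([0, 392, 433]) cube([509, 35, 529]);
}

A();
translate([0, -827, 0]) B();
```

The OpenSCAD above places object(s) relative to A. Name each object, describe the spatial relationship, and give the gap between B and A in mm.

A is a bookshelf. B is a chair. The chair is on the floor beside the bookshelf on its −y side. The gap between the chair and the bookshelf is 400 mm.

The chair's nearest face is 400 mm from the bookshelf's −y face.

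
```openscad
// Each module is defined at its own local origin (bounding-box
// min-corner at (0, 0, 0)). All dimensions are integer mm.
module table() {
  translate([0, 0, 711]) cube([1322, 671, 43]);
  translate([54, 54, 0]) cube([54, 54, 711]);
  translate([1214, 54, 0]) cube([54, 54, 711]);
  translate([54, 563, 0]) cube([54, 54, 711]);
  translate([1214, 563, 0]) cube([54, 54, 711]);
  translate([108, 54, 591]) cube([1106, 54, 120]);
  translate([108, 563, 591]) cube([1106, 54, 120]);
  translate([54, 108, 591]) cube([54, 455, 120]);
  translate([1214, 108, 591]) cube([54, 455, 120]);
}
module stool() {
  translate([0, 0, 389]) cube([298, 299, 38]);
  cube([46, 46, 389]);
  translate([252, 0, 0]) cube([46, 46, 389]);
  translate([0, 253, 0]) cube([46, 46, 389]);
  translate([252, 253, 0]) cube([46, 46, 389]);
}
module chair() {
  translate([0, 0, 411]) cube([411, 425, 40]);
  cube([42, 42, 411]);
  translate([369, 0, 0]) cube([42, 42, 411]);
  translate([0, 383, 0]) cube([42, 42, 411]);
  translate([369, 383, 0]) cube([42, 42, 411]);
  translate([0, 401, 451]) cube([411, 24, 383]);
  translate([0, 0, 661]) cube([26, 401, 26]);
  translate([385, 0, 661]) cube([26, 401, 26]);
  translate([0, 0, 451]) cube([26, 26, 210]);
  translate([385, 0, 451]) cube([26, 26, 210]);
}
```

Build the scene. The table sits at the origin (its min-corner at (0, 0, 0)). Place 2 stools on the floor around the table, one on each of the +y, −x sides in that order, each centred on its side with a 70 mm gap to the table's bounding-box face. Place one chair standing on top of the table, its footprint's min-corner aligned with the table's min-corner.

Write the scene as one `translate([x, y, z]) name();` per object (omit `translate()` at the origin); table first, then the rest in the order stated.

table();
translate([512, 741, 0]) stool();
translate([-368, 186, 0]) stool();
translate([0, 0, 754]) chair();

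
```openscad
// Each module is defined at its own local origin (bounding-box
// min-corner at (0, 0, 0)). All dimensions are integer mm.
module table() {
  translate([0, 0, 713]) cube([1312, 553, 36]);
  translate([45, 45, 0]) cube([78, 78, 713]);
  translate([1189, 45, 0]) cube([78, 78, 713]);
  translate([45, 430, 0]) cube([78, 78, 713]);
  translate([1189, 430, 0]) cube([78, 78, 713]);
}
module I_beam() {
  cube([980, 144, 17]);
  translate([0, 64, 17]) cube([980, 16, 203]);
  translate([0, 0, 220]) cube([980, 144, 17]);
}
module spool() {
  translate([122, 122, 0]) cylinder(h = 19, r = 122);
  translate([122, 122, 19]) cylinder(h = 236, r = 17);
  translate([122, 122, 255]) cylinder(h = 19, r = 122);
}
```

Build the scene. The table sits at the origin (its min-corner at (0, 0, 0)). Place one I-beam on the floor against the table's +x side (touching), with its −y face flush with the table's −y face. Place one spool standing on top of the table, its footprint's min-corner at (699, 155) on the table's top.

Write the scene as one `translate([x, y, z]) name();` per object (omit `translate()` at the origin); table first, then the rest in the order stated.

table();
translate([1312, 0, 0]) I_beam();
translate([699, 155, 749]) spool();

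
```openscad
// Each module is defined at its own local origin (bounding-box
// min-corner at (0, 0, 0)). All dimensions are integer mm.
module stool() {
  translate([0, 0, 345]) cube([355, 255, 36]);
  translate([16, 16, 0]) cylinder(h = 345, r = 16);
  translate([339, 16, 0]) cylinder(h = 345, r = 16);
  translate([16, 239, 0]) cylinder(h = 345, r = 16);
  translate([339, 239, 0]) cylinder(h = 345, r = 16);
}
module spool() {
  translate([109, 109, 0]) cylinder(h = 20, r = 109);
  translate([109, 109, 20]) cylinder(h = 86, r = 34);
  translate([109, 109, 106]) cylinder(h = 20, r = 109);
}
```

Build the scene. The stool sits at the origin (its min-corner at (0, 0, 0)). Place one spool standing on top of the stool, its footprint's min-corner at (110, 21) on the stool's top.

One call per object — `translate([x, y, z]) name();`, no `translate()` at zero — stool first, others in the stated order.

stool();
translate([110, 21, 381]) spool();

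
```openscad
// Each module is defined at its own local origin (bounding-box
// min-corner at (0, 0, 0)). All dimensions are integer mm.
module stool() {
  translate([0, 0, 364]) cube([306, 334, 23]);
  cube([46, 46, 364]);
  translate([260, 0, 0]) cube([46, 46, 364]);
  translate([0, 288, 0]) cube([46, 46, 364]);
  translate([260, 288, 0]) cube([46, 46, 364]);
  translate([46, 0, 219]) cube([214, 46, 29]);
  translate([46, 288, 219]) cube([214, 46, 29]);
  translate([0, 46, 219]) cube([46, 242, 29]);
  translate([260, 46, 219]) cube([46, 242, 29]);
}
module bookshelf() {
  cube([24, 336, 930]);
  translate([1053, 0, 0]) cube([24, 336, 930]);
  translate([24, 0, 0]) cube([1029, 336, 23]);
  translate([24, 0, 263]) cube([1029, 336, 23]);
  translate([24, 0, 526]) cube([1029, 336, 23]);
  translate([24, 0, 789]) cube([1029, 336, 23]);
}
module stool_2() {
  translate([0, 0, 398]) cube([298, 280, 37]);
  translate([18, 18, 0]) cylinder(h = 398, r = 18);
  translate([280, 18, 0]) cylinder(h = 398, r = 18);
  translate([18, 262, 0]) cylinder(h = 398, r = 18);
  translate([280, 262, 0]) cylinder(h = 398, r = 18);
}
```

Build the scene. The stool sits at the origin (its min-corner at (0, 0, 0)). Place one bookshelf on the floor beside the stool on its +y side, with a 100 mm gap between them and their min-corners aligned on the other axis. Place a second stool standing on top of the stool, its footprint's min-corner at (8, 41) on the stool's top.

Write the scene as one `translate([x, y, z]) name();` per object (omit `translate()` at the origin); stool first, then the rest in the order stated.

stool();
translate([0, 434, 0]) bookshelf();
translate([8, 41, 387]) stool_2();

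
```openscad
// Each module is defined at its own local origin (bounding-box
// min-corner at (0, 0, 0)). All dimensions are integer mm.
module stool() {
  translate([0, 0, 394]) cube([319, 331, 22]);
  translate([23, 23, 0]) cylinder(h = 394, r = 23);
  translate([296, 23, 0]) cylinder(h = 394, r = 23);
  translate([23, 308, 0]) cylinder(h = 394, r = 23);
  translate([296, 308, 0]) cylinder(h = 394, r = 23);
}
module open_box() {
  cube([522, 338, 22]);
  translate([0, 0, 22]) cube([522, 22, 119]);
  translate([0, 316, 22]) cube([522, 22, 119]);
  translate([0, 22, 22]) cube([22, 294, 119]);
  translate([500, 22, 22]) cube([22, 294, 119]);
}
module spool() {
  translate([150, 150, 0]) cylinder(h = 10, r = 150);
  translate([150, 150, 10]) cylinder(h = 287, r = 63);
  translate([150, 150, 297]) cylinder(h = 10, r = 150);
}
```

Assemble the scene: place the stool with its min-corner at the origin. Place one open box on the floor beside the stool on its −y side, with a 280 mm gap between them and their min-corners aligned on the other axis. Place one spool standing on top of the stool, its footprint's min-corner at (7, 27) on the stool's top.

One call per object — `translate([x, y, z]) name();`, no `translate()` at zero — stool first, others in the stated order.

stool();
translate([0, -618, 0]) open_box();
translate([7, 27, 416]) spool();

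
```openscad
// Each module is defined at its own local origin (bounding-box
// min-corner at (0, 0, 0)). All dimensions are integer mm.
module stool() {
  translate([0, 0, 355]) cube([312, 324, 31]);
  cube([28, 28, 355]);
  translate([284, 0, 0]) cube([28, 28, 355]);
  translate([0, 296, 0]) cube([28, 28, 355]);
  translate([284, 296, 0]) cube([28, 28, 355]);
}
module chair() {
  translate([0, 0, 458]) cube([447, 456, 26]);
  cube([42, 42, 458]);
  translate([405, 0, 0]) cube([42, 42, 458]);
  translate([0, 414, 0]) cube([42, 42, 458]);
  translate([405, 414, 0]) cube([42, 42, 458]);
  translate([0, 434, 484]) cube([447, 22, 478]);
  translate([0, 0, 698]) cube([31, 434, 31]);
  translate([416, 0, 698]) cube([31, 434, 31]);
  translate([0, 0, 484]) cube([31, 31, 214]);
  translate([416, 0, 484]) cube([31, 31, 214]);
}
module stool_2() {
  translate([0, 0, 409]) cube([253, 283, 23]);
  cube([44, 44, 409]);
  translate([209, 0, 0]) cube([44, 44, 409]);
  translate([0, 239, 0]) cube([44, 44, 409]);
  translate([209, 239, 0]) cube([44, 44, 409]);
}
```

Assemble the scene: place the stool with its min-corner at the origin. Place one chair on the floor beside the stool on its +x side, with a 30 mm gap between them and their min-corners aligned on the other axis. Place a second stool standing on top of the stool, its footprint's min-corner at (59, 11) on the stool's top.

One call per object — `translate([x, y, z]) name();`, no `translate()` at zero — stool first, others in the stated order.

stool();
translate([342, 0, 0]) chair();
translate([59, 11, 386]) stool_2();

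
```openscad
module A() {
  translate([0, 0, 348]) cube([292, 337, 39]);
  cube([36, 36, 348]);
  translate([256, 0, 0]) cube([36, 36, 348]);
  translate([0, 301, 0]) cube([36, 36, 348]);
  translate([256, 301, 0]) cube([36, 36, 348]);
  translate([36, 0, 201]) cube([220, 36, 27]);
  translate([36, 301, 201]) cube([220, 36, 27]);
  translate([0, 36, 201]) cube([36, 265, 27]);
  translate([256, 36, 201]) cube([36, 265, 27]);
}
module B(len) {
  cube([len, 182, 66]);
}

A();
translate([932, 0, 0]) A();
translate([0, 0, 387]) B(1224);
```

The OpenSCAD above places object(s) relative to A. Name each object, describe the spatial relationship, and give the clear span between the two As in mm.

Second stool starts at x = 932; first ends at x = 292; clear span = 932 − 292 = 640 mm.

A is a stool. B is a beam. A beam spans the tops of two stools. The clear span between the two stools is 640 mm.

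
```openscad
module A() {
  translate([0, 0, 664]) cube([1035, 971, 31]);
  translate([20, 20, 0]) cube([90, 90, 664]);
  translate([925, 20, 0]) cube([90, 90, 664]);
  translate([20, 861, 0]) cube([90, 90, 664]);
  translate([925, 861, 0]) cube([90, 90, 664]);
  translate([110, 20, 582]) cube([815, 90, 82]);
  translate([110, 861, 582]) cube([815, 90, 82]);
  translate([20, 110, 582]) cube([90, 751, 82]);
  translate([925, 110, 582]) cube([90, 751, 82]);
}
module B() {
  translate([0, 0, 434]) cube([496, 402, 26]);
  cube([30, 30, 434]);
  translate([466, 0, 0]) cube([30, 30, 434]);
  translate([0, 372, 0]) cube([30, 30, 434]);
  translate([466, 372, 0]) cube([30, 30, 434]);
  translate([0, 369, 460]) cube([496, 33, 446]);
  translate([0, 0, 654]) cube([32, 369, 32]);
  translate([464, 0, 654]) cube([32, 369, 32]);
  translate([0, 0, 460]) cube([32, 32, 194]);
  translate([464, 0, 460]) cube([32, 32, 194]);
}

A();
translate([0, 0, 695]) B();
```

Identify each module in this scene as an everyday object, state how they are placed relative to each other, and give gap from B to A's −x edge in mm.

The chair's min-x is at 0; the table's min-x is 0; gap = 0 mm.

A is a table. B is a chair. The chair is on top of the table. The gap from the chair to the table's −x edge is 0 mm.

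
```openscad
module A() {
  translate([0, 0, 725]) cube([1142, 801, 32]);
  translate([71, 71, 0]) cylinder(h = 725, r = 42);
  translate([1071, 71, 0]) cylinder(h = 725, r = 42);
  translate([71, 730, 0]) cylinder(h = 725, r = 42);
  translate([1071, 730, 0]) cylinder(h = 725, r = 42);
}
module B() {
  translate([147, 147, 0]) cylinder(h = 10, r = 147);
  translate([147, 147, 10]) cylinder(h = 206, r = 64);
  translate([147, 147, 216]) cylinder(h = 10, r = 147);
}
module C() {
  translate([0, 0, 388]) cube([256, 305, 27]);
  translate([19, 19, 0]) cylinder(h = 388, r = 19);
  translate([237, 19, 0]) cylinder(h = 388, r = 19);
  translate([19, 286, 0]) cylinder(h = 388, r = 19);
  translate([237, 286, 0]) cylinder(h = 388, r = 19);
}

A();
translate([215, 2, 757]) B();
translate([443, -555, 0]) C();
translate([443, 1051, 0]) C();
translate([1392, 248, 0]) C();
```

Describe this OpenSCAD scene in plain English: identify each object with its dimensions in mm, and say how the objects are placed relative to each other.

A is a table: top 1142 mm (x) × 801 mm (y), 32 mm thick, upper face at z = 757 mm, on four round legs of 84 mm diameter, each leg's bounding box inset 29 mm from the nearest pair of top edges, running from z = 0 to the bottom of the top.

B is a spool: two coaxial disc flanges of radius 147 mm and thickness 10 mm, joined by a core cylinder of radius 64 mm and height 206 mm. The lower flange rests on z = 0 and the three cylinders share a vertical axis.

C is a four-legged stool. The seat is a 256×305×27 mm slab whose top surface is at z = 415 mm; four round legs, each 38 mm in diameter, run from the floor (z = 0) to the underside of the seat, each leg's axis is inset half a diameter from the nearest pair of seat edges (so the leg's bounding box is flush with the corner).

The spool is on top of the table. Three stools sit around the table at the −y, +y, +x sides.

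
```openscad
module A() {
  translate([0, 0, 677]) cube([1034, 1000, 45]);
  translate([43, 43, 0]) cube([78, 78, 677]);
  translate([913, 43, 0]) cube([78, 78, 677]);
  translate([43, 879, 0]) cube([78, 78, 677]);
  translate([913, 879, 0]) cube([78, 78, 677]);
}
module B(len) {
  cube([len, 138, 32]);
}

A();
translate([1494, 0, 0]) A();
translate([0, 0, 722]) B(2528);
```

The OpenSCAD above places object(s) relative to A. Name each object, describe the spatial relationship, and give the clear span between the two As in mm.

A is a table. B is a beam. A beam spans the tops of two tables. The clear span between the two tables is 460 mm.

Second table starts at x = 1494; first ends at x = 1034; clear span = 1494 − 1034 = 460 mm.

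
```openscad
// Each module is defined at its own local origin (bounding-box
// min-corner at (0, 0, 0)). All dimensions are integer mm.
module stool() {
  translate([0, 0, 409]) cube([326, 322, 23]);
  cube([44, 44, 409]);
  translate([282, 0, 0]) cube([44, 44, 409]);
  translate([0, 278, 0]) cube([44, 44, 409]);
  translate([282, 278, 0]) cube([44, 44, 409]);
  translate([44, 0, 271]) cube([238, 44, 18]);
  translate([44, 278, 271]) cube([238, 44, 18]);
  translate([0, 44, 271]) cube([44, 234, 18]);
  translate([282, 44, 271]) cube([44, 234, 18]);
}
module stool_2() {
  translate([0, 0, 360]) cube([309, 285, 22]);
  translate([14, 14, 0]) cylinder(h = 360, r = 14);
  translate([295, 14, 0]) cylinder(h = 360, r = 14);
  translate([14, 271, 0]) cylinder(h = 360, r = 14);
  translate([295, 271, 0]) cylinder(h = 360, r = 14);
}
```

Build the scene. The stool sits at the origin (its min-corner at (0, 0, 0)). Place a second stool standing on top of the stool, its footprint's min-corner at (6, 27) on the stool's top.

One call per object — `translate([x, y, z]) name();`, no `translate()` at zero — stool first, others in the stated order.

stool();
translate([6, 27, 432]) stool_2();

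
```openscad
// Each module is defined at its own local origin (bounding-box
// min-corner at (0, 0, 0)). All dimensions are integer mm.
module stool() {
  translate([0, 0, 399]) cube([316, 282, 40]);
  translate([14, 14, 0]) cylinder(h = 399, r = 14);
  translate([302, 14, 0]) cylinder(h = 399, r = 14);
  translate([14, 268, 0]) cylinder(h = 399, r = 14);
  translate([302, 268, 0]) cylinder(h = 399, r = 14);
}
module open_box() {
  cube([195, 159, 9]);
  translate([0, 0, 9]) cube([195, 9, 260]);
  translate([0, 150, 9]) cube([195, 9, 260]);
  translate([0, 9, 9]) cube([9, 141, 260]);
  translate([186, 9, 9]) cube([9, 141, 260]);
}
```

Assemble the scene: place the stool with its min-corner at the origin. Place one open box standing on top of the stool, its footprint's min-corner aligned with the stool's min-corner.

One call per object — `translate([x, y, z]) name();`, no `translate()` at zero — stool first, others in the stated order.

stool();
translate([0, 0, 439]) open_box();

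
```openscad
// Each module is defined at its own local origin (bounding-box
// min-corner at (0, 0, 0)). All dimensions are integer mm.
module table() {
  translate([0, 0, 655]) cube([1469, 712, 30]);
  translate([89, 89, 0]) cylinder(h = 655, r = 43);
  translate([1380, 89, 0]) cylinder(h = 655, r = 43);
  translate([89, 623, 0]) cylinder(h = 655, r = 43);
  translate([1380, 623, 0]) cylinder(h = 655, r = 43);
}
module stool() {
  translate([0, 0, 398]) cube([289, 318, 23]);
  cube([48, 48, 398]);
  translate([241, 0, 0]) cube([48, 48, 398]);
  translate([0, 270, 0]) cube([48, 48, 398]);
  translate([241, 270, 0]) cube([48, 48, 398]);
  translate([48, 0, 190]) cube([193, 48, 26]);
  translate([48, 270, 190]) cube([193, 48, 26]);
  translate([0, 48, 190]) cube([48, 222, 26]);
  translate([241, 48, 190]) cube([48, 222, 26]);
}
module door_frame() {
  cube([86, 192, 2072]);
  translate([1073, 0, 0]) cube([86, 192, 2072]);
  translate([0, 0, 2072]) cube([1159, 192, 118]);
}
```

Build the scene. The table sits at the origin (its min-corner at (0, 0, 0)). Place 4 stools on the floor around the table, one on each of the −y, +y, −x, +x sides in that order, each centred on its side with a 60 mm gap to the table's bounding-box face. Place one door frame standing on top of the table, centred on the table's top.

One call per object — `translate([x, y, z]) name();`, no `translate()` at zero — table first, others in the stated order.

table();
translate([590, -378, 0]) stool();
translate([590, 772, 0]) stool();
translate([-349, 197, 0]) stool();
translate([1529, 197, 0]) stool();
translate([155, 260, 685]) door_frame();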